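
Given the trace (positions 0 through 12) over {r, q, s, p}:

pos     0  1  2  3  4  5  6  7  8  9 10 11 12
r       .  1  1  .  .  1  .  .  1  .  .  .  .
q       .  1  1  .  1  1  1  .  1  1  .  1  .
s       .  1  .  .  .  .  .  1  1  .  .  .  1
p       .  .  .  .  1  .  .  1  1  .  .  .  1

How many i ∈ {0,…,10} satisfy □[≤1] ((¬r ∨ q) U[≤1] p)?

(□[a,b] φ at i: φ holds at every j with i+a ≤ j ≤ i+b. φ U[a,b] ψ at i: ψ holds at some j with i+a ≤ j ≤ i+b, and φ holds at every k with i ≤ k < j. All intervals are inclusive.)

3

Evaluate at each i in [0,10]:
  i=0: ✗ (fails at j=0)
  i=1: ✗ (fails at j=1)
  i=2: ✗ (fails at j=2)
  i=3: ✓ (all of [3,4])
  i=4: ✗ (fails at j=5)
  i=5: ✗ (fails at j=5)
  i=6: ✓ (all of [6,7])
  i=7: ✓ (all of [7,8])
  i=8: ✗ (fails at j=9)
  i=9: ✗ (fails at j=9)
  i=10: ✗ (fails at j=10)
Positions where it holds: {3, 6, 7} → 3.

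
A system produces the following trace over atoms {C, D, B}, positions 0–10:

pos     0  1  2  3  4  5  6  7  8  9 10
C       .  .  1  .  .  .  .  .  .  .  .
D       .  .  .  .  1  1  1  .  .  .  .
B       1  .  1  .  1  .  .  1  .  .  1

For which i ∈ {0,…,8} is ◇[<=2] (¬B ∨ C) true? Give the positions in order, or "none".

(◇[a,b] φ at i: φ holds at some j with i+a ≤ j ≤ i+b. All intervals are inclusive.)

Evaluate at each i in [0,8]:
  i=0: ✓ (witness j=1)
  i=1: ✓ (witness j=1)
  i=2: ✓ (witness j=2)
  i=3: ✓ (witness j=3)
  i=4: ✓ (witness j=5)
  i=5: ✓ (witness j=5)
  i=6: ✓ (witness j=6)
  i=7: ✓ (witness j=8)
  i=8: ✓ (witness j=8)

0, 1, 2, 3, 4, 5, 6, 7, 8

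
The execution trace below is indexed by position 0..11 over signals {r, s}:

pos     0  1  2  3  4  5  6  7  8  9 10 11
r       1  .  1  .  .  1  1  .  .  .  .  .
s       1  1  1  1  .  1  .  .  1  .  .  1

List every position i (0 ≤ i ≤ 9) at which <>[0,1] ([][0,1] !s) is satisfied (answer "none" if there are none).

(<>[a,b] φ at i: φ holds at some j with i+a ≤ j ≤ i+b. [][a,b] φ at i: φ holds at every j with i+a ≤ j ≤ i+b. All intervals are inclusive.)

Evaluate at each i in [0,9]:
  i=0: ✗ (none in [0,1])
  i=1: ✗ (none in [1,2])
  i=2: ✗ (none in [2,3])
  i=3: ✗ (none in [3,4])
  i=4: ✗ (none in [4,5])
  i=5: ✓ (witness j=6)
  i=6: ✓ (witness j=6)
  i=7: ✗ (none in [7,8])
  i=8: ✓ (witness j=9)
  i=9: ✓ (witness j=9)

5, 6, 8, 9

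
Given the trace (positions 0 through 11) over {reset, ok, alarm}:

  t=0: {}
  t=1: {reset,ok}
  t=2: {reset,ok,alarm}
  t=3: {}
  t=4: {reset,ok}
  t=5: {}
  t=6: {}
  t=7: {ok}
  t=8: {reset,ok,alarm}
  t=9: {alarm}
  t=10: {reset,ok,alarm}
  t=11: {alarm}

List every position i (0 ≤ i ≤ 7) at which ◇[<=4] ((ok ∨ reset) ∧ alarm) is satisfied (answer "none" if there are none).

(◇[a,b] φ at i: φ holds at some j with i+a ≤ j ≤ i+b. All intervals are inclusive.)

0, 1, 2, 4, 5, 6, 7

Evaluate at each i in [0,7]:
  i=0: ✓ (witness j=2)
  i=1: ✓ (witness j=2)
  i=2: ✓ (witness j=2)
  i=3: ✗ (none in [3,7])
  i=4: ✓ (witness j=8)
  i=5: ✓ (witness j=8)
  i=6: ✓ (witness j=8)
  i=7: ✓ (witness j=8)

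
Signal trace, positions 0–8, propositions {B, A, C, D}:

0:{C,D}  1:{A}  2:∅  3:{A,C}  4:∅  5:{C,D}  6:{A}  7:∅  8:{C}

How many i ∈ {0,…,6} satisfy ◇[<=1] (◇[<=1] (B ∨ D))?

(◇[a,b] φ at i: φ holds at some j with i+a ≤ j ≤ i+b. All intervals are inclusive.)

4

Evaluate at each i in [0,6]:
  i=0: ✓ (witness j=0)
  i=1: ✗ (none in [1,2])
  i=2: ✗ (none in [2,3])
  i=3: ✓ (witness j=4)
  i=4: ✓ (witness j=4)
  i=5: ✓ (witness j=5)
  i=6: ✗ (none in [6,7])
Positions where it holds: {0, 3, 4, 5} → 4.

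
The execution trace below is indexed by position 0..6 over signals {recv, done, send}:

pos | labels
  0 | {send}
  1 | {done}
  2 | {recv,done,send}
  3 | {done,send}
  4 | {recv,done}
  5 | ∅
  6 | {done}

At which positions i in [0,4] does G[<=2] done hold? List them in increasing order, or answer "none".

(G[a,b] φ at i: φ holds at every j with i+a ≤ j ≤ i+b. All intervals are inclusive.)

Evaluate at each i in [0,4]:
  i=0: ✗ (fails at j=0)
  i=1: ✓ (all of [1,3])
  i=2: ✓ (all of [2,4])
  i=3: ✗ (fails at j=5)
  i=4: ✗ (fails at j=5)

1, 2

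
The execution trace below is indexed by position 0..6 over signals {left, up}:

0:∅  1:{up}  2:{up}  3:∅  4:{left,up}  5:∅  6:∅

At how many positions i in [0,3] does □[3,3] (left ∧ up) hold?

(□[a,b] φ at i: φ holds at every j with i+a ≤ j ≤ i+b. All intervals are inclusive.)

1

Evaluate at each i in [0,3]:
  i=0: ✗ (fails at j=3)
  i=1: ✓ (all of [4,4])
  i=2: ✗ (fails at j=5)
  i=3: ✗ (fails at j=6)
Positions where it holds: {1} → 1.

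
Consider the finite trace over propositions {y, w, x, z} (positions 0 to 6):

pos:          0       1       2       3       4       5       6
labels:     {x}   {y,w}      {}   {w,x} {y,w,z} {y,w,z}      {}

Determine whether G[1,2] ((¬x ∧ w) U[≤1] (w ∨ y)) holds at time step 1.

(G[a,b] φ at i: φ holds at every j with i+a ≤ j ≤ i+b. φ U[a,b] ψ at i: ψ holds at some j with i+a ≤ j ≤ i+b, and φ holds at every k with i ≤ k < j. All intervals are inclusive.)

False

Check ((¬x ∧ w) U[≤1] (w ∨ y)) at every j in [2,3]:
  j=2: fails
  j=3: holds
Fails at j=2 → formula fails.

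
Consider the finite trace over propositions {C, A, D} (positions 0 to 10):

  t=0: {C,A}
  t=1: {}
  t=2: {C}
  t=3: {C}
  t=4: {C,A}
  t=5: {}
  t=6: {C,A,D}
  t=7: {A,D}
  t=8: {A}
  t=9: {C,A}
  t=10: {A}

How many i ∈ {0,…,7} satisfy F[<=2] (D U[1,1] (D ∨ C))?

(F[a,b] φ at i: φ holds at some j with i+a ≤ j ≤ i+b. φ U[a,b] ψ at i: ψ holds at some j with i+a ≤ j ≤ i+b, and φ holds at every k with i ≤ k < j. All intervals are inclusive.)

Evaluate at each i in [0,7]:
  i=0: ✗ (none in [0,2])
  i=1: ✗ (none in [1,3])
  i=2: ✗ (none in [2,4])
  i=3: ✗ (none in [3,5])
  i=4: ✓ (witness j=6)
  i=5: ✓ (witness j=6)
  i=6: ✓ (witness j=6)
  i=7: ✗ (none in [7,9])
Positions where it holds: {4, 5, 6} → 3.

3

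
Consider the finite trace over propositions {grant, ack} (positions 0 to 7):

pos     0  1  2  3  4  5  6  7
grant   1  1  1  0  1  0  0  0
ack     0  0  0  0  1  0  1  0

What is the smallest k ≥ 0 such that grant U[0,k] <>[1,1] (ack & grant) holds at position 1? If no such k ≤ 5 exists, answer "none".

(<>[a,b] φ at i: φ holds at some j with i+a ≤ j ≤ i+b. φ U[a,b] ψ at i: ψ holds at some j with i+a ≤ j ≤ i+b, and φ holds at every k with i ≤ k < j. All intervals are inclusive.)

Need earliest j ≥ 1 with <>[1,1] (ack & grant), and grant at every k in [1,j-1].
  j=1: rhs fails.
  j=2: rhs fails.
  j=3: rhs holds; lhs holds on [1,2]. k = 2.

2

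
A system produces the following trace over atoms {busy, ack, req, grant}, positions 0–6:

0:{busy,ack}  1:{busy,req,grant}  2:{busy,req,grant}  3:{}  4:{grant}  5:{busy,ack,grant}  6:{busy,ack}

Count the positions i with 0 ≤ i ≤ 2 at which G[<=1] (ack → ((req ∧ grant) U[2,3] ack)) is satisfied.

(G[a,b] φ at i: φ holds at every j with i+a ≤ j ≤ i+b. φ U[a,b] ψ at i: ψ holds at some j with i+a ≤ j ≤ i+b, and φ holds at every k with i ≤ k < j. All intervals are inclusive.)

Evaluate at each i in [0,2]:
  i=0: ✗ (fails at j=0)
  i=1: ✓ (all of [1,2])
  i=2: ✓ (all of [2,3])
Positions where it holds: {1, 2} → 2.

2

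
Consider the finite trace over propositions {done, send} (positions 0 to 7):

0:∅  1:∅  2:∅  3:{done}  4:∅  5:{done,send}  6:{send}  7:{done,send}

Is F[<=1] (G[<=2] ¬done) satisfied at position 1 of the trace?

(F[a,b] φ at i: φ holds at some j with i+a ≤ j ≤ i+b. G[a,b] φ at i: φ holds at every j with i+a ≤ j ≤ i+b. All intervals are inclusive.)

Check G[<=2] ¬done at each j in [1,2]:
  j=1: fails at 3
  j=2: fails at 3
No position in the window satisfies it → formula fails.

No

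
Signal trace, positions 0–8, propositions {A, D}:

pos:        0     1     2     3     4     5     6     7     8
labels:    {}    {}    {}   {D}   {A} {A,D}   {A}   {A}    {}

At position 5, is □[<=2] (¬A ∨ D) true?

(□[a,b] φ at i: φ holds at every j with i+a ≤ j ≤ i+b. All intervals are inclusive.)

False

Check (¬A ∨ D) at every j in [5,7]:
  j=5: true
  j=6: false
  j=7: false
Fails at j=6 → formula fails.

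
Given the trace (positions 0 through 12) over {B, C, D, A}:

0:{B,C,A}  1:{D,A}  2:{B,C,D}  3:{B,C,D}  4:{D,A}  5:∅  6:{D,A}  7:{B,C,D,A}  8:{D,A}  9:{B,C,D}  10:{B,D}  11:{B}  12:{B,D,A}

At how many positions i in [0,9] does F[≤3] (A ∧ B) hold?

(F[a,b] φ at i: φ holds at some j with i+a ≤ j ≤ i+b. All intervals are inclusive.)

Evaluate at each i in [0,9]:
  i=0: ✓ (witness j=0)
  i=1: ✗ (none in [1,4])
  i=2: ✗ (none in [2,5])
  i=3: ✗ (none in [3,6])
  i=4: ✓ (witness j=7)
  i=5: ✓ (witness j=7)
  i=6: ✓ (witness j=7)
  i=7: ✓ (witness j=7)
  i=8: ✗ (none in [8,11])
  i=9: ✓ (witness j=12)
Positions where it holds: {0, 4, 5, 6, 7, 9} → 6.

6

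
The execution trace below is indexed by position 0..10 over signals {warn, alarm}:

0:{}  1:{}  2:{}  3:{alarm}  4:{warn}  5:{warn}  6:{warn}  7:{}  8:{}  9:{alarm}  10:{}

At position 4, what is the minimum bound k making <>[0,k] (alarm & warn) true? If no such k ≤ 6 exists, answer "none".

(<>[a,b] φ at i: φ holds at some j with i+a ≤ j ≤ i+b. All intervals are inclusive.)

none

Scan j = 4,5,… for (alarm & warn):
  j=4: fails
  j=5: fails
  j=6: fails
  j=7: fails
  j=8: fails
  j=9: fails
  j=10: fails
No j in [4,10] satisfies it → none.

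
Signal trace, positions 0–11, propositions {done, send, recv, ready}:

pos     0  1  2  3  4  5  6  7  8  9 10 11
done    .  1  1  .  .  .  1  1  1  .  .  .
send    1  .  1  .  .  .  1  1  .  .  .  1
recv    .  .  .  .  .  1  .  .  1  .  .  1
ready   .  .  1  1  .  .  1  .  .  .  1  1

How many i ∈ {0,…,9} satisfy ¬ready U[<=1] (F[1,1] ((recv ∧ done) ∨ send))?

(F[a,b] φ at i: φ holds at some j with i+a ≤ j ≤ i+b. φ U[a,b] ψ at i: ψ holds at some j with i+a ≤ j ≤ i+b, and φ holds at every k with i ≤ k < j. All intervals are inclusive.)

7

Evaluate at each i in [0,9]:
  i=0: ✓ (rhs at j=1; lhs holds on [0,0])
  i=1: ✓ (rhs at j=1)
  i=2: ✗ (no rhs in [2,3])
  i=3: ✗ (no rhs in [3,4])
  i=4: ✓ (rhs at j=5; lhs holds on [4,4])
  i=5: ✓ (rhs at j=5)
  i=6: ✓ (rhs at j=6)
  i=7: ✓ (rhs at j=7)
  i=8: ✗ (no rhs in [8,9])
  i=9: ✓ (rhs at j=10; lhs holds on [9,9])
Positions where it holds: {0, 1, 4, 5, 6, 7, 9} → 7.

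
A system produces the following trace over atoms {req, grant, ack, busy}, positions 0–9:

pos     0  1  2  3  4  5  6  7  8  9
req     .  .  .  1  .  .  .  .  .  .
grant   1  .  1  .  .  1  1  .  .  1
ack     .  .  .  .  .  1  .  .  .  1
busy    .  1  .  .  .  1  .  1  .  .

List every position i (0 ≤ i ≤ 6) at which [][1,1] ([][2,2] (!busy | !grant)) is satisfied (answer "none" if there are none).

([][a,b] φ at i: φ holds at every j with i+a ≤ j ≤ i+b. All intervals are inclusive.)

0, 1, 3, 4, 5, 6

Evaluate at each i in [0,6]:
  i=0: ✓ (all of [1,1])
  i=1: ✓ (all of [2,2])
  i=2: ✗ (fails at j=3)
  i=3: ✓ (all of [4,4])
  i=4: ✓ (all of [5,5])
  i=5: ✓ (all of [6,6])
  i=6: ✓ (all of [7,7])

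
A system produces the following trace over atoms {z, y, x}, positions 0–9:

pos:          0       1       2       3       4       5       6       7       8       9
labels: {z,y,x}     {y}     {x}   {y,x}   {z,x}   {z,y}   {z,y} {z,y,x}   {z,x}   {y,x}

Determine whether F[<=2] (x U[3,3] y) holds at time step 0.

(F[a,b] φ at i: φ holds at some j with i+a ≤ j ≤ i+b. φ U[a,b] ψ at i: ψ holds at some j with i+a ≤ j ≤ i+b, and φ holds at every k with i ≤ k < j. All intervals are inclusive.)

True

Check (x U[3,3] y) at each j in [0,2]:
  j=0: fails
  j=1: fails
  j=2: holds
Found at j=2 → formula holds.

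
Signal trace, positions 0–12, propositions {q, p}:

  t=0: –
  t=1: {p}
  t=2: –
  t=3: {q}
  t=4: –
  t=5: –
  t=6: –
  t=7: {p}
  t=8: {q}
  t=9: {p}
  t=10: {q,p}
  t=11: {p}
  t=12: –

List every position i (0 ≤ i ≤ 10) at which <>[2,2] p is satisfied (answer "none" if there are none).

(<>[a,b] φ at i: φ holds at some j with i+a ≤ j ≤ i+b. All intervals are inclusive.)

5, 7, 8, 9

Evaluate at each i in [0,10]:
  i=0: ✗ (none in [2,2])
  i=1: ✗ (none in [3,3])
  i=2: ✗ (none in [4,4])
  i=3: ✗ (none in [5,5])
  i=4: ✗ (none in [6,6])
  i=5: ✓ (witness j=7)
  i=6: ✗ (none in [8,8])
  i=7: ✓ (witness j=9)
  i=8: ✓ (witness j=10)
  i=9: ✓ (witness j=11)
  i=10: ✗ (none in [12,12])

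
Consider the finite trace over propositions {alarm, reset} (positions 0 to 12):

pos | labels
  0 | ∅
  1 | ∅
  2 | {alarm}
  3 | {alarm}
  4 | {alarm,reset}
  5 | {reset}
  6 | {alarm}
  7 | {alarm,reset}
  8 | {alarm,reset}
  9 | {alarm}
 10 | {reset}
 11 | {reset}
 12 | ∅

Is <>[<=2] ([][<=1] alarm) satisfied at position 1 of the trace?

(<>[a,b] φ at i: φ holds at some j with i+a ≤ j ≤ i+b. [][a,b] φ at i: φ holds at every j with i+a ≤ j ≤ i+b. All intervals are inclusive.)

Check [][<=1] alarm at each j in [1,3]:
  j=1: fails at 1
  j=2: holds on [2,3]
  j=3: holds on [3,4]
Found at j=2 → formula holds.

Holds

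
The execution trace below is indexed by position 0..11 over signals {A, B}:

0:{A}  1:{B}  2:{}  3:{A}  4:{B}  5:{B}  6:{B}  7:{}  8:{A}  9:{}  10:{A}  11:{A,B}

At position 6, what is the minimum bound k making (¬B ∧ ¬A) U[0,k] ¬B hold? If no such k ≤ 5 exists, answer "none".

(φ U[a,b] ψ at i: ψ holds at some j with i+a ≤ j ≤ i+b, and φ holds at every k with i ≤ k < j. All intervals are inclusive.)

Need earliest j ≥ 6 with ¬B, and (¬B ∧ ¬A) at every k in [6,j-1].
  j=6: rhs fails.
  j=7: rhs holds but lhs fails at k=6.
  j=8: rhs holds but lhs fails at k=6.
  j=9: rhs holds but lhs fails at k=6.
  j=10: rhs holds but lhs fails at k=6.
  j=11: rhs fails.
No witness within the range → none.

none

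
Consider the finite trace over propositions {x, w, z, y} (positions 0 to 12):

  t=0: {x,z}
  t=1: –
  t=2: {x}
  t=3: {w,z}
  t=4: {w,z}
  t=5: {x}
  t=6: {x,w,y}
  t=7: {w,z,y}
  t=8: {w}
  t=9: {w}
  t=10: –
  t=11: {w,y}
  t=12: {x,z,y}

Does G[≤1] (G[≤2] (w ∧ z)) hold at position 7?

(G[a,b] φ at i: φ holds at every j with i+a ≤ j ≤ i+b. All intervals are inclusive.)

Check G[≤2] (w ∧ z) at every j in [7,8]:
  j=7: fails at 8
  j=8: fails at 8
Fails at j=7 → formula fails.

False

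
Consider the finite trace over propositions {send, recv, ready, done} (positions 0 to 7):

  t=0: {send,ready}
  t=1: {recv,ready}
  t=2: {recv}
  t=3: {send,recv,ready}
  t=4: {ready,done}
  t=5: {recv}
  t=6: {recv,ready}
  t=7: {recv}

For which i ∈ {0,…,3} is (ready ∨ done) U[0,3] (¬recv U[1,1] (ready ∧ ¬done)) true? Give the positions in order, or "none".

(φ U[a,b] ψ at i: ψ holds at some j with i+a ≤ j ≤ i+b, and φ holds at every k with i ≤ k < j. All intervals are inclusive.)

Evaluate at each i in [0,3]:
  i=0: ✓ (rhs at j=0)
  i=1: ✗ (no rhs in [1,4])
  i=2: ✗ (no rhs in [2,5])
  i=3: ✗ (no rhs in [3,6])

0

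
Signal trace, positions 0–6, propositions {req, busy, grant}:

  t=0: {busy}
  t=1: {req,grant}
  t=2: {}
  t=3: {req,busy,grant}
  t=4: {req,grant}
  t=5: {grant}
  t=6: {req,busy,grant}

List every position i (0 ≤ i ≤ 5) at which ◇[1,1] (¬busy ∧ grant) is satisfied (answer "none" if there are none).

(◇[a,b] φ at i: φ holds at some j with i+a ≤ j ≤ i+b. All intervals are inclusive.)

0, 3, 4

Evaluate at each i in [0,5]:
  i=0: ✓ (witness j=1)
  i=1: ✗ (none in [2,2])
  i=2: ✗ (none in [3,3])
  i=3: ✓ (witness j=4)
  i=4: ✓ (witness j=5)
  i=5: ✗ (none in [6,6])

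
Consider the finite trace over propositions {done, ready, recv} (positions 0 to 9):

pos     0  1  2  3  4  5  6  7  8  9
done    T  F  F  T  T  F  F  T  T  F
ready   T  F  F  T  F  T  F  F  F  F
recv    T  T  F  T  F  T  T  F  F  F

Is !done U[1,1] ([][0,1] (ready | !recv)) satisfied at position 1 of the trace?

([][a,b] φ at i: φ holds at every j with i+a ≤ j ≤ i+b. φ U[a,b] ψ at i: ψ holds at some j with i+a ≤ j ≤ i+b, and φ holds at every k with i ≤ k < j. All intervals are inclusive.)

True

Need some j in [2,2] with [][0,1] (ready | !recv), and !done at every k in [1,j-1].
  j=2: [][0,1] (ready | !recv) holds; !done holds at every k in [1,1] → satisfied.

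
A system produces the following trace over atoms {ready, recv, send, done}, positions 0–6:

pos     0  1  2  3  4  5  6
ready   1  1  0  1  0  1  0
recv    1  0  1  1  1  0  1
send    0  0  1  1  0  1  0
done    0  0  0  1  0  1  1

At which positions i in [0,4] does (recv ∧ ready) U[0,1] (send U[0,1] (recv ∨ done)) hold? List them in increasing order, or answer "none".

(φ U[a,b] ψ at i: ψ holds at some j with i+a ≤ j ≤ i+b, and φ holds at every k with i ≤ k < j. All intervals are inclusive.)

Evaluate at each i in [0,4]:
  i=0: ✓ (rhs at j=0)
  i=1: ✗ (lhs fails at k=1 before rhs at j=2)
  i=2: ✓ (rhs at j=2)
  i=3: ✓ (rhs at j=3)
  i=4: ✓ (rhs at j=4)

0, 2, 3, 4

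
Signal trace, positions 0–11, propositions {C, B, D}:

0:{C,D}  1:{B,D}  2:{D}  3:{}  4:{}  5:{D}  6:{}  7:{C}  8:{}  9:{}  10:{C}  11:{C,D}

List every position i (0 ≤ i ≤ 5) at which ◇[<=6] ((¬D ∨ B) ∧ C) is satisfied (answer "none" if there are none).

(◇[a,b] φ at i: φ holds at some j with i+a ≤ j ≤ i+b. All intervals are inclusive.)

Evaluate at each i in [0,5]:
  i=0: ✗ (none in [0,6])
  i=1: ✓ (witness j=7)
  i=2: ✓ (witness j=7)
  i=3: ✓ (witness j=7)
  i=4: ✓ (witness j=7)
  i=5: ✓ (witness j=7)

1, 2, 3, 4, 5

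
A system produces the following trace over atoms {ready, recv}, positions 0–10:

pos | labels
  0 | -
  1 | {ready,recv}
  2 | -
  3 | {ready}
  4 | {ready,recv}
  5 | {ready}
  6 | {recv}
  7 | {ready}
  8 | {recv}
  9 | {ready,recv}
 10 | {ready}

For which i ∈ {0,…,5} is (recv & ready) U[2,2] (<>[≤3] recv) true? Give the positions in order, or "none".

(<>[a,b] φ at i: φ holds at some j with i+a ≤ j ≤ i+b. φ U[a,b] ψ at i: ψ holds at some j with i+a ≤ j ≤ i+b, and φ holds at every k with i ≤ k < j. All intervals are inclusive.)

none

Evaluate at each i in [0,5]:
  i=0: ✗ (lhs fails at k=0 before rhs at j=2)
  i=1: ✗ (lhs fails at k=2 before rhs at j=3)
  i=2: ✗ (lhs fails at k=2 before rhs at j=4)
  i=3: ✗ (lhs fails at k=3 before rhs at j=5)
  i=4: ✗ (lhs fails at k=5 before rhs at j=6)
  i=5: ✗ (lhs fails at k=5 before rhs at j=7)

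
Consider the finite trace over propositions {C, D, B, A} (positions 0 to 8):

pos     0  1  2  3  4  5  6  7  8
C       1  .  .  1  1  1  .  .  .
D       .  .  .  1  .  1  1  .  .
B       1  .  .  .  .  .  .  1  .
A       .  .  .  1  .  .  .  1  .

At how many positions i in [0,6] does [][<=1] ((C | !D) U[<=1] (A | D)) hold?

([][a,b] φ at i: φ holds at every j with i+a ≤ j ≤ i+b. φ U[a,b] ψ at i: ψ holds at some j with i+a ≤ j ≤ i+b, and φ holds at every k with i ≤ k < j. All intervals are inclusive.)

5

Evaluate at each i in [0,6]:
  i=0: ✗ (fails at j=0)
  i=1: ✗ (fails at j=1)
  i=2: ✓ (all of [2,3])
  i=3: ✓ (all of [3,4])
  i=4: ✓ (all of [4,5])
  i=5: ✓ (all of [5,6])
  i=6: ✓ (all of [6,7])
Positions where it holds: {2, 3, 4, 5, 6} → 5.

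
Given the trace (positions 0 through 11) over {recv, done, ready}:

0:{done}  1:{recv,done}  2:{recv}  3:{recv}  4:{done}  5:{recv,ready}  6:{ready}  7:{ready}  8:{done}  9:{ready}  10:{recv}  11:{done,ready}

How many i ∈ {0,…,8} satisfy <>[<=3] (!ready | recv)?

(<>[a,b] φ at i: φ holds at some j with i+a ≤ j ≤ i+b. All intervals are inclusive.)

9

Evaluate at each i in [0,8]:
  i=0: ✓ (witness j=0)
  i=1: ✓ (witness j=1)
  i=2: ✓ (witness j=2)
  i=3: ✓ (witness j=3)
  i=4: ✓ (witness j=4)
  i=5: ✓ (witness j=5)
  i=6: ✓ (witness j=8)
  i=7: ✓ (witness j=8)
  i=8: ✓ (witness j=8)
Positions where it holds: {0, 1, 2, 3, 4, 5, 6, 7, 8} → 9.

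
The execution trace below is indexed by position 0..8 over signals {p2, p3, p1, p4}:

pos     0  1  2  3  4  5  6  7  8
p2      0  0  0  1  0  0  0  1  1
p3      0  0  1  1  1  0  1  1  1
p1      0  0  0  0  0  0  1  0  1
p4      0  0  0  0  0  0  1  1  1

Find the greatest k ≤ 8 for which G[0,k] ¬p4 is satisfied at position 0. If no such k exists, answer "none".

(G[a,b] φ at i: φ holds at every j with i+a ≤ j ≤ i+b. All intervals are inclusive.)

¬p4 must hold from j=0 onward; find where it first fails.
  j=0: holds
  j=1: holds
  j=2: holds
  j=3: holds
  j=4: holds
  j=5: holds
  j=6: fails
Holds on [0,5], so largest k = 5.

5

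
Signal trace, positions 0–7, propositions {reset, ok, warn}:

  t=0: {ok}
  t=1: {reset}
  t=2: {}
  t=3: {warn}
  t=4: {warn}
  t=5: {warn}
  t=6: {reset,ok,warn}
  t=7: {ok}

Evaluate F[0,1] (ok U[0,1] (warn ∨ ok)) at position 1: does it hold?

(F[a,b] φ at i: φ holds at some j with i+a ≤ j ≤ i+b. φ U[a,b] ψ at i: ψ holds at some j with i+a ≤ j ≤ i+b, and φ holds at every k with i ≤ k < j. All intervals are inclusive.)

Check (ok U[0,1] (warn ∨ ok)) at each j in [1,2]:
  j=1: fails
  j=2: fails
No position in the window satisfies it → formula fails.

Does not hold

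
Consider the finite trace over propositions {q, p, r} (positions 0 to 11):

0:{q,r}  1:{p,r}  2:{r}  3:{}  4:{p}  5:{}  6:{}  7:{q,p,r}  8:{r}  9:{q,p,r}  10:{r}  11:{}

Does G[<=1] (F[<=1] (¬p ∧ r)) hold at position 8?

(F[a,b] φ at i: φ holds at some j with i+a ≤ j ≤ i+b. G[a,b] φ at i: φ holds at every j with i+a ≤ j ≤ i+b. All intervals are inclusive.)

Check F[<=1] (¬p ∧ r) at every j in [8,9]:
  j=8: holds (witness at 8)
  j=9: holds (witness at 10)
All positions satisfy it → formula holds.

Holds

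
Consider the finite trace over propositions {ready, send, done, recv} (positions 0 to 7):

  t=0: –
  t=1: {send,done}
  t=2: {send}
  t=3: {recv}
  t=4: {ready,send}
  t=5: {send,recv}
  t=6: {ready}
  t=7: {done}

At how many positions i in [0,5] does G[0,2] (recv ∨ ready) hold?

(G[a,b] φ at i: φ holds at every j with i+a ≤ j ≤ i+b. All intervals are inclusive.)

Evaluate at each i in [0,5]:
  i=0: ✗ (fails at j=0)
  i=1: ✗ (fails at j=1)
  i=2: ✗ (fails at j=2)
  i=3: ✓ (all of [3,5])
  i=4: ✓ (all of [4,6])
  i=5: ✗ (fails at j=7)
Positions where it holds: {3, 4} → 2.

2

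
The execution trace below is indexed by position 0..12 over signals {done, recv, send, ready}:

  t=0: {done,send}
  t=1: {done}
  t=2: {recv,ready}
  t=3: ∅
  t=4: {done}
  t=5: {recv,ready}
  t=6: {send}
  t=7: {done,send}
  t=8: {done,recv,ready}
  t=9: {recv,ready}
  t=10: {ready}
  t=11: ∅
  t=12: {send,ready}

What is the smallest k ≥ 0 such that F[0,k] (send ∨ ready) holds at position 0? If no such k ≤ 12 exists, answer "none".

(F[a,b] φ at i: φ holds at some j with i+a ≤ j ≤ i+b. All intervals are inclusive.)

0

Scan j = 0,1,… for (send ∨ ready):
  j=0: holds
First hit at j=0, so smallest k = 0-0 = 0.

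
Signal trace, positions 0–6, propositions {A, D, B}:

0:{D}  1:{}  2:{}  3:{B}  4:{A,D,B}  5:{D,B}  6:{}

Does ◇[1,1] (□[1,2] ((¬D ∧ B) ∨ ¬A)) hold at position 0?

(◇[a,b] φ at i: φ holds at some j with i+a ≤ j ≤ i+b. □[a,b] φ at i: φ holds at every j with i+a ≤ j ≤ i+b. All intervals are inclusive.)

True

Check □[1,2] ((¬D ∧ B) ∨ ¬A) at each j in [1,1]:
  j=1: holds on [2,3]
Found at j=1 → formula holds.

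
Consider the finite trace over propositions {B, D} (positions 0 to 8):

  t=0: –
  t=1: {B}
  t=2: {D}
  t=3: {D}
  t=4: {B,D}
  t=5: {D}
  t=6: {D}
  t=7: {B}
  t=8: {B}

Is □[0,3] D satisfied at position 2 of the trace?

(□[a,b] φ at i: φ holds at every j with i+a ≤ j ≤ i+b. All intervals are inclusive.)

Yes

Check D at every j in [2,5]:
  j=2: true
  j=3: true
  j=4: true
  j=5: true
All positions satisfy it → formula holds.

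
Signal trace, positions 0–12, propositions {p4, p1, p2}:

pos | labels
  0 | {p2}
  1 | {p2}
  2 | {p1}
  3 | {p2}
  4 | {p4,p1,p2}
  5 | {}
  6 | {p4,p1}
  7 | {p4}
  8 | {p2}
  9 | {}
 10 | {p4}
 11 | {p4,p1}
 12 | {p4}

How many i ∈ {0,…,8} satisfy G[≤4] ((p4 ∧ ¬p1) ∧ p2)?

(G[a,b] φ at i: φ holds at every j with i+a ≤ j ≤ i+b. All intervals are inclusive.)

Evaluate at each i in [0,8]:
  i=0: ✗ (fails at j=0)
  i=1: ✗ (fails at j=1)
  i=2: ✗ (fails at j=2)
  i=3: ✗ (fails at j=3)
  i=4: ✗ (fails at j=4)
  i=5: ✗ (fails at j=5)
  i=6: ✗ (fails at j=6)
  i=7: ✗ (fails at j=7)
  i=8: ✗ (fails at j=8)
Positions where it holds: {} → 0.

0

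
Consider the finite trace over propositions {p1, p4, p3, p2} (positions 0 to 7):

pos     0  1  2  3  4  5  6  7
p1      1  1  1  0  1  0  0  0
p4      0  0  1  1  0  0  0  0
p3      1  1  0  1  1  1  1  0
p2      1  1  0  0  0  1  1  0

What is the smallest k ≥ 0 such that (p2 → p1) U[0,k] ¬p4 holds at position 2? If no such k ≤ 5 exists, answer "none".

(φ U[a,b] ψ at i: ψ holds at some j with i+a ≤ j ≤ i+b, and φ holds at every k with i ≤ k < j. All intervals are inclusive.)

2

Need earliest j ≥ 2 with ¬p4, and (p2 → p1) at every k in [2,j-1].
  j=2: rhs fails.
  j=3: rhs fails.
  j=4: rhs holds; lhs holds on [2,3]. k = 2.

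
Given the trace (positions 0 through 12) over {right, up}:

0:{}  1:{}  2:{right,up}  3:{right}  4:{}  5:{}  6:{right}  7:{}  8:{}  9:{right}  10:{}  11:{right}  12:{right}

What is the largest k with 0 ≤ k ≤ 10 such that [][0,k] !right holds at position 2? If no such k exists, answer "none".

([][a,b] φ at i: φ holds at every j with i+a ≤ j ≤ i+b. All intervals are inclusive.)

!right must hold from j=2 onward; find where it first fails.
  j=2: fails → no k works.

none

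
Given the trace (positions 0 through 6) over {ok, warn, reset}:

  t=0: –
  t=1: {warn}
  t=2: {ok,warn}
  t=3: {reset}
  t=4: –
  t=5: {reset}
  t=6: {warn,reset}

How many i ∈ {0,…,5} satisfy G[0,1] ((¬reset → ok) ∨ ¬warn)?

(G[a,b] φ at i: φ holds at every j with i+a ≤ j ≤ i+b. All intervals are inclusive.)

4

Evaluate at each i in [0,5]:
  i=0: ✗ (fails at j=1)
  i=1: ✗ (fails at j=1)
  i=2: ✓ (all of [2,3])
  i=3: ✓ (all of [3,4])
  i=4: ✓ (all of [4,5])
  i=5: ✓ (all of [5,6])
Positions where it holds: {2, 3, 4, 5} → 4.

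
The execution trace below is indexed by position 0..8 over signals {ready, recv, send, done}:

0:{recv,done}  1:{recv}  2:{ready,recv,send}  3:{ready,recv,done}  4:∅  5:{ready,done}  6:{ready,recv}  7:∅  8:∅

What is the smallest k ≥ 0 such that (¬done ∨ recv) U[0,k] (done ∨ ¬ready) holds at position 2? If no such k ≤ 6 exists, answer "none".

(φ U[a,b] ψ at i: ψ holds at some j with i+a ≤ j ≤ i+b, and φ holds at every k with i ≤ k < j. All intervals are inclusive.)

1

Need earliest j ≥ 2 with (done ∨ ¬ready), and (¬done ∨ recv) at every k in [2,j-1].
  j=2: rhs fails.
  j=3: rhs holds; lhs holds on [2,2]. k = 1.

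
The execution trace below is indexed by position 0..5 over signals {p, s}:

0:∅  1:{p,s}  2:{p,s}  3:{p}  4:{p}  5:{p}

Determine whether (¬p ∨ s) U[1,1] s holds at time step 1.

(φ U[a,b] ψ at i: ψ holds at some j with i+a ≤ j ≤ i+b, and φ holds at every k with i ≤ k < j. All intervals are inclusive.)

Yes

Need some j in [2,2] with s, and (¬p ∨ s) at every k in [1,j-1].
  j=2: s holds; (¬p ∨ s) holds at every k in [1,1] → satisfied.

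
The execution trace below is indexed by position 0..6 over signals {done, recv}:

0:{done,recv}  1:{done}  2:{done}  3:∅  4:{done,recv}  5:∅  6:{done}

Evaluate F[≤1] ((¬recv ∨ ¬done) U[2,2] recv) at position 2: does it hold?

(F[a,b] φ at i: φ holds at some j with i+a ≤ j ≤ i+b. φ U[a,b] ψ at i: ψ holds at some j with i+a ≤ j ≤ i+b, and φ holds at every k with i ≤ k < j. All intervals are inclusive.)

Holds

Check ((¬recv ∨ ¬done) U[2,2] recv) at each j in [2,3]:
  j=2: holds
  j=3: fails
Found at j=2 → formula holds.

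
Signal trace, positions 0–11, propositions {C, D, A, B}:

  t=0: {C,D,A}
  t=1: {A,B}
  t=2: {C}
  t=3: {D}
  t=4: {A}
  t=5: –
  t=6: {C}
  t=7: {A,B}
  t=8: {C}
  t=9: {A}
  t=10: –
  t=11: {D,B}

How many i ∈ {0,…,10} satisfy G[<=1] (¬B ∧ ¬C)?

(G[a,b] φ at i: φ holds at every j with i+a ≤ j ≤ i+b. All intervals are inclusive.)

Evaluate at each i in [0,10]:
  i=0: ✗ (fails at j=0)
  i=1: ✗ (fails at j=1)
  i=2: ✗ (fails at j=2)
  i=3: ✓ (all of [3,4])
  i=4: ✓ (all of [4,5])
  i=5: ✗ (fails at j=6)
  i=6: ✗ (fails at j=6)
  i=7: ✗ (fails at j=7)
  i=8: ✗ (fails at j=8)
  i=9: ✓ (all of [9,10])
  i=10: ✗ (fails at j=11)
Positions where it holds: {3, 4, 9} → 3.

3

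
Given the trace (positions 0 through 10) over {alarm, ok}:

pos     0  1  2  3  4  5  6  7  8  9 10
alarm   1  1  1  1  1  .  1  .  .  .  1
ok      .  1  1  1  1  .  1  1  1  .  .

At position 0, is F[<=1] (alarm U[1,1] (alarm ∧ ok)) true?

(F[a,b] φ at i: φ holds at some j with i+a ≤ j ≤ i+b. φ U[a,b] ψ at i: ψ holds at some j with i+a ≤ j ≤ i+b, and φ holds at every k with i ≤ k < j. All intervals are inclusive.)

Check (alarm U[1,1] (alarm ∧ ok)) at each j in [0,1]:
  j=0: holds
  j=1: holds
Found at j=0 → formula holds.

Yes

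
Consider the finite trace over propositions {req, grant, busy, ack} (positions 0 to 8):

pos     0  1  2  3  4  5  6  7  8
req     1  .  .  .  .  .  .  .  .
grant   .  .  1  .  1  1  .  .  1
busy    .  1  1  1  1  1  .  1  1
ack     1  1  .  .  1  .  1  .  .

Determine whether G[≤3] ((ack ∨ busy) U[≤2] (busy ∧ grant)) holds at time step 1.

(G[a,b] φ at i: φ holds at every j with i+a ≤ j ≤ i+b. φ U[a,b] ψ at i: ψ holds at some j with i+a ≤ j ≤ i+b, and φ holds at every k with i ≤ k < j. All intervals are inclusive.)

Yes

Check ((ack ∨ busy) U[≤2] (busy ∧ grant)) at every j in [1,4]:
  j=1: holds
  j=2: holds
  j=3: holds
  j=4: holds
All positions satisfy it → formula holds.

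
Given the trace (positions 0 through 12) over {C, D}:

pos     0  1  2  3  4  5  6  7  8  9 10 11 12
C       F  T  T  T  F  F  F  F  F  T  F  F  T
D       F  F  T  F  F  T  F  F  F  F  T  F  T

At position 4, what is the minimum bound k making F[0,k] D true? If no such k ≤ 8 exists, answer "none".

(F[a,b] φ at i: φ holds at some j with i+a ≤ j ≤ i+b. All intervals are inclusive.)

1

Scan j = 4,5,… for D:
  j=4: fails
  j=5: holds
First hit at j=5, so smallest k = 5-4 = 1.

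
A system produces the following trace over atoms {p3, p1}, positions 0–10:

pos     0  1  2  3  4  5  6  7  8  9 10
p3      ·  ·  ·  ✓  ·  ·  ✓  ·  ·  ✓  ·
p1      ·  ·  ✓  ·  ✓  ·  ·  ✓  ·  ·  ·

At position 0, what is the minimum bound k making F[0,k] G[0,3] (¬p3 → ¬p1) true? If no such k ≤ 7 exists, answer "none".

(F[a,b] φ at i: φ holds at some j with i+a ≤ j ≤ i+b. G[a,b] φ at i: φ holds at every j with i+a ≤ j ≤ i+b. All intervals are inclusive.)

Scan j = 0,1,… for G[0,3] (¬p3 → ¬p1):
  j=0: fails
  j=1: fails
  j=2: fails
  j=3: fails
  j=4: fails
  j=5: fails
  j=6: fails
  j=7: fails
No j in [0,7] satisfies it → none.

none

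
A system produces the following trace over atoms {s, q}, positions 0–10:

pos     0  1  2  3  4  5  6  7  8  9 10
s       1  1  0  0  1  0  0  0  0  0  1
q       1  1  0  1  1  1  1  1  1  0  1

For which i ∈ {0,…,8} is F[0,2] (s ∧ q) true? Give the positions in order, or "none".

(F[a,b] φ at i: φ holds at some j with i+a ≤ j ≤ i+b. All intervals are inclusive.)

Evaluate at each i in [0,8]:
  i=0: ✓ (witness j=0)
  i=1: ✓ (witness j=1)
  i=2: ✓ (witness j=4)
  i=3: ✓ (witness j=4)
  i=4: ✓ (witness j=4)
  i=5: ✗ (none in [5,7])
  i=6: ✗ (none in [6,8])
  i=7: ✗ (none in [7,9])
  i=8: ✓ (witness j=10)

0, 1, 2, 3, 4, 8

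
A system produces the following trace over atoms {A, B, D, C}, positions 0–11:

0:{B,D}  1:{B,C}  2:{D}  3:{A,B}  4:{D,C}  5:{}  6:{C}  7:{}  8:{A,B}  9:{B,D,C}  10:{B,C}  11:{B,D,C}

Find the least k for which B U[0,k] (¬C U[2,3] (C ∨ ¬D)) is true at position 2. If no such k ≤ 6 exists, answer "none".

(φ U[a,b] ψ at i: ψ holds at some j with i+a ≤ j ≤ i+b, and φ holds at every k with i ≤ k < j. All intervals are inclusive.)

0

Need earliest j ≥ 2 with (¬C U[2,3] (C ∨ ¬D)), and B at every k in [2,j-1].
  j=2: rhs holds (empty prefix). k = 0.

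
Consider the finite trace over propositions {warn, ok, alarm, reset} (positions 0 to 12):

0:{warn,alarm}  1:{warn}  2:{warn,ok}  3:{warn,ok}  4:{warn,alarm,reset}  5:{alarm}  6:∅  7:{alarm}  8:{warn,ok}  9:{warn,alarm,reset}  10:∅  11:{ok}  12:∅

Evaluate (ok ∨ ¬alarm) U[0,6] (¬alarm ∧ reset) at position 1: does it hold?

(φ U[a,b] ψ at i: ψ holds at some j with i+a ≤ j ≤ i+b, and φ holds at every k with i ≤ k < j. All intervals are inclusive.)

No

Need some j in [1,7] with (¬alarm ∧ reset), and (ok ∨ ¬alarm) at every k in [1,j-1].
  j=1: (¬alarm ∧ reset) false.
  j=2: (¬alarm ∧ reset) false.
  j=3: (¬alarm ∧ reset) false.
  j=4: (¬alarm ∧ reset) false.
  j=5: (¬alarm ∧ reset) false.
  j=6: (¬alarm ∧ reset) false.
  j=7: (¬alarm ∧ reset) false.
No j in the window works → until fails.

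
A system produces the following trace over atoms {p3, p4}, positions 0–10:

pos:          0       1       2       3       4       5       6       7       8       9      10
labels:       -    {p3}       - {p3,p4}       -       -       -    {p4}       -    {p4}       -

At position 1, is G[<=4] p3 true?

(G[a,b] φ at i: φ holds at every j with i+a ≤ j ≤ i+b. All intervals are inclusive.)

Check p3 at every j in [1,5]:
  j=1: true
  j=2: false
  j=3: true
  j=4: false
  j=5: false
Fails at j=2 → formula fails.

No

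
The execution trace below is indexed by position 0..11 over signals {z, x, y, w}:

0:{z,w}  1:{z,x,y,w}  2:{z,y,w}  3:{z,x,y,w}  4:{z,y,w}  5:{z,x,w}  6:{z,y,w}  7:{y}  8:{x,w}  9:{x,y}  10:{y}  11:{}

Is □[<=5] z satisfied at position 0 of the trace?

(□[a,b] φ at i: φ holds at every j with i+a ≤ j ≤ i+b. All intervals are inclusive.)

Check z at every j in [0,5]:
  j=0: true
  j=1: true
  j=2: true
  j=3: true
  j=4: true
  j=5: true
All positions satisfy it → formula holds.

True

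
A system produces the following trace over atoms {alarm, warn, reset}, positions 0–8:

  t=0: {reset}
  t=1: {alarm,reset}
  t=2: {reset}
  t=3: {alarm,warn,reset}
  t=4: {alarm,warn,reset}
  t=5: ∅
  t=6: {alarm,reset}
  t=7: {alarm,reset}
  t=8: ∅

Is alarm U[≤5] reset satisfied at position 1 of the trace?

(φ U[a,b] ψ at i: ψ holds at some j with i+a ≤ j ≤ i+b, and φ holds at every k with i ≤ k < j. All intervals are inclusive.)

Holds

Need some j in [1,6] with reset, and alarm at every k in [1,j-1].
  j=1: reset holds; no prefix to check → satisfied.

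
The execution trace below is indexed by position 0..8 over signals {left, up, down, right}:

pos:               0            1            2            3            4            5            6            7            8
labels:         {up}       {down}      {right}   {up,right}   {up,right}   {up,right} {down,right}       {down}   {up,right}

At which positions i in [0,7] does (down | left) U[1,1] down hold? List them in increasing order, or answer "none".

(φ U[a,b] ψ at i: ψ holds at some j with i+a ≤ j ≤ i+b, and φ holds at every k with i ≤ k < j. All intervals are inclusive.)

Evaluate at each i in [0,7]:
  i=0: ✗ (lhs fails at k=0 before rhs at j=1)
  i=1: ✗ (no rhs in [2,2])
  i=2: ✗ (no rhs in [3,3])
  i=3: ✗ (no rhs in [4,4])
  i=4: ✗ (no rhs in [5,5])
  i=5: ✗ (lhs fails at k=5 before rhs at j=6)
  i=6: ✓ (rhs at j=7; lhs holds on [6,6])
  i=7: ✗ (no rhs in [8,8])

6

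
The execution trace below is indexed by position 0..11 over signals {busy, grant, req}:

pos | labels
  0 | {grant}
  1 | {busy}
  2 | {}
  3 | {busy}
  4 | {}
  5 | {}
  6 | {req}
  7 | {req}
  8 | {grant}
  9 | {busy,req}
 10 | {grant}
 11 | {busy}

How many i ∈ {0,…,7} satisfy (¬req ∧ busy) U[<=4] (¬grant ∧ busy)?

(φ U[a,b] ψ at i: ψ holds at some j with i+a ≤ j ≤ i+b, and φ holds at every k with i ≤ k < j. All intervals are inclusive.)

2

Evaluate at each i in [0,7]:
  i=0: ✗ (lhs fails at k=0 before rhs at j=1)
  i=1: ✓ (rhs at j=1)
  i=2: ✗ (lhs fails at k=2 before rhs at j=3)
  i=3: ✓ (rhs at j=3)
  i=4: ✗ (no rhs in [4,8])
  i=5: ✗ (lhs fails at k=5 before rhs at j=9)
  i=6: ✗ (lhs fails at k=6 before rhs at j=9)
  i=7: ✗ (lhs fails at k=7 before rhs at j=9)
Positions where it holds: {1, 3} → 2.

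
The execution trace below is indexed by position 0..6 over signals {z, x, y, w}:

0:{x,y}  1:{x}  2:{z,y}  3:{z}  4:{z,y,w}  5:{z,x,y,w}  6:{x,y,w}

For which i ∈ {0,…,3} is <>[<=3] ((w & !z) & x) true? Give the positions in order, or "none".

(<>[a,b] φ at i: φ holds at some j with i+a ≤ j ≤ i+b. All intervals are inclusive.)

3

Evaluate at each i in [0,3]:
  i=0: ✗ (none in [0,3])
  i=1: ✗ (none in [1,4])
  i=2: ✗ (none in [2,5])
  i=3: ✓ (witness j=6)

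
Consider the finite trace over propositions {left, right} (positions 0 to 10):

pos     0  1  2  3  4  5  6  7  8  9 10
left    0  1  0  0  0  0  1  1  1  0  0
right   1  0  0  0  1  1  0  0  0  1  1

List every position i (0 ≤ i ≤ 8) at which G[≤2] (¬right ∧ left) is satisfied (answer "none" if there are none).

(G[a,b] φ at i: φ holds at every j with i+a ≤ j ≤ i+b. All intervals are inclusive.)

Evaluate at each i in [0,8]:
  i=0: ✗ (fails at j=0)
  i=1: ✗ (fails at j=2)
  i=2: ✗ (fails at j=2)
  i=3: ✗ (fails at j=3)
  i=4: ✗ (fails at j=4)
  i=5: ✗ (fails at j=5)
  i=6: ✓ (all of [6,8])
  i=7: ✗ (fails at j=9)
  i=8: ✗ (fails at j=9)

6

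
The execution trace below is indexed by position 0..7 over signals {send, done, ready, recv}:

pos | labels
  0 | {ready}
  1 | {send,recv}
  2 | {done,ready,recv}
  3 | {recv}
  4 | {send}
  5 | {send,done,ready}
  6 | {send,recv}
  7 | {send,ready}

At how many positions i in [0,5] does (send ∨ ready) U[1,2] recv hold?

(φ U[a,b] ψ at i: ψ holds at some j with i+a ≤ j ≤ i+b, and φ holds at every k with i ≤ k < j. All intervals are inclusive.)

Evaluate at each i in [0,5]:
  i=0: ✓ (rhs at j=1; lhs holds on [0,0])
  i=1: ✓ (rhs at j=2; lhs holds on [1,1])
  i=2: ✓ (rhs at j=3; lhs holds on [2,2])
  i=3: ✗ (no rhs in [4,5])
  i=4: ✓ (rhs at j=6; lhs holds on [4,5])
  i=5: ✓ (rhs at j=6; lhs holds on [5,5])
Positions where it holds: {0, 1, 2, 4, 5} → 5.

5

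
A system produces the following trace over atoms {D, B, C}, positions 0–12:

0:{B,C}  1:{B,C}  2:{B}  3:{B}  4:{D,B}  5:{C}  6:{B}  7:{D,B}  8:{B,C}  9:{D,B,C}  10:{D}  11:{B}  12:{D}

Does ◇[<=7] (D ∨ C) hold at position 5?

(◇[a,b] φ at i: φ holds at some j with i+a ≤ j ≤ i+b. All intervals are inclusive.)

True

Check (D ∨ C) at each j in [5,12]:
  j=5: true
  j=6: false
  j=7: true
  j=8: true
  j=9: true
  j=10: true
  j=11: false
  j=12: true
Found at j=5 → formula holds.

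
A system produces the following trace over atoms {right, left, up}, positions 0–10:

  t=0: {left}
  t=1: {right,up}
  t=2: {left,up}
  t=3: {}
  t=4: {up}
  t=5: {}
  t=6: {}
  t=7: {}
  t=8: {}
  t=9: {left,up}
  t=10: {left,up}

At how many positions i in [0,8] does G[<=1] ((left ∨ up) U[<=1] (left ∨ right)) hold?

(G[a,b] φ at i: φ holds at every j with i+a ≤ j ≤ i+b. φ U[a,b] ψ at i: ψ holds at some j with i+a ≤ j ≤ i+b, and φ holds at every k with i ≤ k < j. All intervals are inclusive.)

Evaluate at each i in [0,8]:
  i=0: ✓ (all of [0,1])
  i=1: ✓ (all of [1,2])
  i=2: ✗ (fails at j=3)
  i=3: ✗ (fails at j=3)
  i=4: ✗ (fails at j=4)
  i=5: ✗ (fails at j=5)
  i=6: ✗ (fails at j=6)
  i=7: ✗ (fails at j=7)
  i=8: ✗ (fails at j=8)
Positions where it holds: {0, 1} → 2.

2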